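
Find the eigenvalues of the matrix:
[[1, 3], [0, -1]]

Characteristic equation: det(A - λI) = 0
λ² - (trace)λ + (det) = 0
trace = 1 + -1 = 0, det = (1)(-1) - (3)(0) = -1
λ² - (0)λ + (-1) = 0
λ = (0 ± √((0)² - 4·(-1))) / 2 = (0 ± √4) / 2
Solving: λ = -1, 1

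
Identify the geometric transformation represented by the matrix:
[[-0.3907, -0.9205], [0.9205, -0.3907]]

This matrix represents: rotation by 113° counterclockwise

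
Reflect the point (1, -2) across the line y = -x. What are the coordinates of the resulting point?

Reflection across line y = -x: (1, -2) → (2, -1)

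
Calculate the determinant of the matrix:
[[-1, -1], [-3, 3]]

For a 2×2 matrix [[a, b], [c, d]], det = ad - bc
det = (-1)(3) - (-1)(-3) = -3 - 3 = -6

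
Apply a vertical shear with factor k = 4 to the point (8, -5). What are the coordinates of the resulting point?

Shear matrix for vertical shear with factor k = 4:
[[1, 0], [4, 1]]
Result: (8, -5) → (8, 27)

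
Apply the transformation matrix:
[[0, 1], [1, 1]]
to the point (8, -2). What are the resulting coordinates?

Matrix multiplication:
[[0, 1], [1, 1]] × [8, -2]ᵀ
= [(0)(8) + (1)(-2), (1)(8) + (1)(-2)]ᵀ
= [-2, 6]ᵀ
Result: (-2, 6)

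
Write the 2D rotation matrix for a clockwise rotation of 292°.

Rotation matrix formula: [[cos θ, -sin θ], [sin θ, cos θ]]
A clockwise rotation by 292° is equivalent to a counterclockwise rotation by -292°.
For θ = -292°:
cos(-292°) = 0.3746
sin(-292°) = 0.9272
Result: [[0.3746, -0.9272], [0.9272, 0.3746]]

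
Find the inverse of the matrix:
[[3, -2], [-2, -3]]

For [[a,b],[c,d]], inverse = (1/det)·[[d,-b],[-c,a]]
det = (3)(-3) - (-2)(-2) = -9 - 4 = -13
Inverse = (1/-13)·[[-3, 2], [2, 3]]
= [[3/13, -2/13], [-2/13, -3/13]]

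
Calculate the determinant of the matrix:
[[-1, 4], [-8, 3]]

For a 2×2 matrix [[a, b], [c, d]], det = ad - bc
det = (-1)(3) - (4)(-8) = -3 - -32 = 29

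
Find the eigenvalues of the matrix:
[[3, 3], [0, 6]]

Characteristic equation: det(A - λI) = 0
λ² - (trace)λ + (det) = 0
trace = 3 + 6 = 9, det = (3)(6) - (3)(0) = 18
λ² - (9)λ + (18) = 0
λ = (9 ± √((9)² - 4·(18))) / 2 = (9 ± √9) / 2
Solving: λ = 3, 6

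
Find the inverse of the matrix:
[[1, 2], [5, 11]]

For [[a,b],[c,d]], inverse = (1/det)·[[d,-b],[-c,a]]
det = (1)(11) - (2)(5) = 11 - 10 = 1
Inverse = [[11, -2], [-5, 1]]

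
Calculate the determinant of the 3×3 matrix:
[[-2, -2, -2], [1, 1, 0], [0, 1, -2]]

Expansion along first row:
det = -2·det([[1,0],[1,-2]]) - -2·det([[1,0],[0,-2]]) + -2·det([[1,1],[0,1]])
    = -2·(1·-2 - 0·1) - -2·(1·-2 - 0·0) + -2·(1·1 - 1·0)
    = -2·-2 - -2·-2 + -2·1
    = 4 + -4 + -2 = -2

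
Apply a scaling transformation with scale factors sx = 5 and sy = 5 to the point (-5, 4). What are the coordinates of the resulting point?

Scaling matrix:
[[5, 0], [0, 5]]
Result: (-5 × 5, 4 × 5) = (-25, 20)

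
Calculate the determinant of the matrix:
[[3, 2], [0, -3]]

For a 2×2 matrix [[a, b], [c, d]], det = ad - bc
det = (3)(-3) - (2)(0) = -9 - 0 = -9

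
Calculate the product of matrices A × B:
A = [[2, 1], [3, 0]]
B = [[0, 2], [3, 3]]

Matrix multiplication:
C[0][0] = 2×0 + 1×3 = 3
C[0][1] = 2×2 + 1×3 = 7
C[1][0] = 3×0 + 0×3 = 0
C[1][1] = 3×2 + 0×3 = 6
Result: [[3, 7], [0, 6]]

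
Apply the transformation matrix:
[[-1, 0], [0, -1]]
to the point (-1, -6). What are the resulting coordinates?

Matrix multiplication:
[[-1, 0], [0, -1]] × [-1, -6]ᵀ
= [(-1)(-1) + (0)(-6), (0)(-1) + (-1)(-6)]ᵀ
= [1, 6]ᵀ
Result: (1, 6)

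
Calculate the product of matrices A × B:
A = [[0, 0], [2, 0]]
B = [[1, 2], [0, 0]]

Matrix multiplication:
C[0][0] = 0×1 + 0×0 = 0
C[0][1] = 0×2 + 0×0 = 0
C[1][0] = 2×1 + 0×0 = 2
C[1][1] = 2×2 + 0×0 = 4
Result: [[0, 0], [2, 4]]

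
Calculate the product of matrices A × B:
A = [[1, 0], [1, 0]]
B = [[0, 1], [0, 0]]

Matrix multiplication:
C[0][0] = 1×0 + 0×0 = 0
C[0][1] = 1×1 + 0×0 = 1
C[1][0] = 1×0 + 0×0 = 0
C[1][1] = 1×1 + 0×0 = 1
Result: [[0, 1], [0, 1]]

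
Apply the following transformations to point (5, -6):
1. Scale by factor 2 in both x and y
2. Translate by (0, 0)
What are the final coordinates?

Step 1: Scale (5, -6) by 2 → (10, -12)
Step 2: Translate by (0, 0) → (10, -12)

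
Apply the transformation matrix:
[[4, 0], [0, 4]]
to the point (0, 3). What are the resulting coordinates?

Matrix multiplication:
[[4, 0], [0, 4]] × [0, 3]ᵀ
= [(4)(0) + (0)(3), (0)(0) + (4)(3)]ᵀ
= [0, 12]ᵀ
Result: (0, 12)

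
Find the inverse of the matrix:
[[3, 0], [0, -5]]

For [[a,b],[c,d]], inverse = (1/det)·[[d,-b],[-c,a]]
det = (3)(-5) - (0)(0) = -15 - 0 = -15
Inverse = (1/-15)·[[-5, 0], [0, 3]]
= [[1/3, 0], [0, -1/5]]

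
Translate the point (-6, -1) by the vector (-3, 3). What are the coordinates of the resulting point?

Translation by (-3, 3) (homogeneous matrix [[1, 0, -3], [0, 1, 3], [0, 0, 1]]):
x' = -6 + -3 = -9
y' = -1 + 3 = 2
Result: (-9, 2)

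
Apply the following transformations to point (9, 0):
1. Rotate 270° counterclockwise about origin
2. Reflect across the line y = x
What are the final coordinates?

Step 1: Rotate 270° → (0, -9)
Step 2: Reflect across line y = x → (-9, 0)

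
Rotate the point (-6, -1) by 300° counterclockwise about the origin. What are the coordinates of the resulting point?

Rotation matrix for 300°: [[cos 300°, -sin 300°], [sin 300°, cos 300°]] ≈ [[0.500000, 0.866025], [-0.866025, 0.500000]]
[[0.500000, 0.866025], [-0.866025, 0.500000]] × [-6, -1]ᵀ ≈ [-3.8660, 4.6962]ᵀ
Result: (-3.8660, 4.6962)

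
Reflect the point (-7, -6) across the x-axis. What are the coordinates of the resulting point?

Reflection across x-axis: (-7, -6) → (-7, 6)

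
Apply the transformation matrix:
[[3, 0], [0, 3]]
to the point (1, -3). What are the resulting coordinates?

Matrix multiplication:
[[3, 0], [0, 3]] × [1, -3]ᵀ
= [(3)(1) + (0)(-3), (0)(1) + (3)(-3)]ᵀ
= [3, -9]ᵀ
Result: (3, -9)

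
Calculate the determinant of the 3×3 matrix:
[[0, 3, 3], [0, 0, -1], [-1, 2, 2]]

Expansion along first row:
det = 0·det([[0,-1],[2,2]]) - 3·det([[0,-1],[-1,2]]) + 3·det([[0,0],[-1,2]])
    = 0·(0·2 - -1·2) - 3·(0·2 - -1·-1) + 3·(0·2 - 0·-1)
    = 0·2 - 3·-1 + 3·0
    = 0 + 3 + 0 = 3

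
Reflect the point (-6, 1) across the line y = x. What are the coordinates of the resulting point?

Reflection across line y = x: (-6, 1) → (1, -6)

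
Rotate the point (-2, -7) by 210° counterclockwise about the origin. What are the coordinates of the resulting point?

Rotation matrix for 210°: [[cos 210°, -sin 210°], [sin 210°, cos 210°]] ≈ [[-0.866025, 0.500000], [-0.500000, -0.866025]]
[[-0.866025, 0.500000], [-0.500000, -0.866025]] × [-2, -7]ᵀ ≈ [-1.7679, 7.0622]ᵀ
Result: (-1.7679, 7.0622)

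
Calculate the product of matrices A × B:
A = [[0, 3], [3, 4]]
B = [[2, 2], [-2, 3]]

Matrix multiplication:
C[0][0] = 0×2 + 3×-2 = -6
C[0][1] = 0×2 + 3×3 = 9
C[1][0] = 3×2 + 4×-2 = -2
C[1][1] = 3×2 + 4×3 = 18
Result: [[-6, 9], [-2, 18]]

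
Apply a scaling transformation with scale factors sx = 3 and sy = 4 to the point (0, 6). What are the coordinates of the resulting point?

Scaling matrix:
[[3, 0], [0, 4]]
Result: (0 × 3, 6 × 4) = (0, 24)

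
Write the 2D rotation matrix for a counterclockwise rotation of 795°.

Rotation matrix formula: [[cos θ, -sin θ], [sin θ, cos θ]]
For θ = 795°:
cos(795°) = 0.2588
sin(795°) = 0.9659
Result: [[0.2588, -0.9659], [0.9659, 0.2588]]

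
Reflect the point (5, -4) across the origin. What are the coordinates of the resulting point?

Reflection across origin: (5, -4) → (-5, 4)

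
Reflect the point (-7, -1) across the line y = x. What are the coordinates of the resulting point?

Reflection across line y = x: (-7, -1) → (-1, -7)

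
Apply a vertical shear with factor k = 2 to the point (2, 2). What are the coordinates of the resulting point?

Shear matrix for vertical shear with factor k = 2:
[[1, 0], [2, 1]]
Result: (2, 2) → (2, 6)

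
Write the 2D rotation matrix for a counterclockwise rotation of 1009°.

Rotation matrix formula: [[cos θ, -sin θ], [sin θ, cos θ]]
For θ = 1009°:
cos(1009°) = 0.3256
sin(1009°) = -0.9455
Result: [[0.3256, 0.9455], [-0.9455, 0.3256]]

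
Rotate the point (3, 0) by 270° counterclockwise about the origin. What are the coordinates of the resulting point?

Rotation matrix for 270°: [[cos 270°, -sin 270°], [sin 270°, cos 270°]] = [[0, 1], [-1, 0]]
[[0, 1], [-1, 0]] × [3, 0]ᵀ = [0, -3]ᵀ
Result: (0, -3)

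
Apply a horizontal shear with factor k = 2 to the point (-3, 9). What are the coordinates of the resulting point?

Shear matrix for horizontal shear with factor k = 2:
[[1, 2], [0, 1]]
Result: (-3, 9) → (15, 9)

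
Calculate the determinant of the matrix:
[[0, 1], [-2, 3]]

For a 2×2 matrix [[a, b], [c, d]], det = ad - bc
det = (0)(3) - (1)(-2) = 0 - -2 = 2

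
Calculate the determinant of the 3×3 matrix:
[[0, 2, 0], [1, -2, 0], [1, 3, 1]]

Expansion along first row:
det = 0·det([[-2,0],[3,1]]) - 2·det([[1,0],[1,1]]) + 0·det([[1,-2],[1,3]])
    = 0·(-2·1 - 0·3) - 2·(1·1 - 0·1) + 0·(1·3 - -2·1)
    = 0·-2 - 2·1 + 0·5
    = 0 + -2 + 0 = -2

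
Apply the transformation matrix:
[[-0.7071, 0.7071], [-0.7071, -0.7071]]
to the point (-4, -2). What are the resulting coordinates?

Matrix multiplication:
[[-0.7071, 0.7071], [-0.7071, -0.7071]] × [-4, -2]ᵀ
= [(-0.7071)(-4) + (0.7071)(-2), (-0.7071)(-4) + (-0.7071)(-2)]ᵀ
= [1.4142, 4.2426]ᵀ
Result: (1.4142, 4.2426)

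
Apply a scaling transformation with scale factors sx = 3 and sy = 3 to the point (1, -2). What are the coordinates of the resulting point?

Scaling matrix:
[[3, 0], [0, 3]]
Result: (1 × 3, -2 × 3) = (3, -6)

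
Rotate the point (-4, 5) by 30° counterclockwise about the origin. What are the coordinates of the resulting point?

Rotation matrix for 30°: [[cos 30°, -sin 30°], [sin 30°, cos 30°]] ≈ [[0.866025, -0.500000], [0.500000, 0.866025]]
[[0.866025, -0.500000], [0.500000, 0.866025]] × [-4, 5]ᵀ ≈ [-5.9641, 2.3301]ᵀ
Result: (-5.9641, 2.3301)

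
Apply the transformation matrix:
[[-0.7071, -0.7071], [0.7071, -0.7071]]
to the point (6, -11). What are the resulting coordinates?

Matrix multiplication:
[[-0.7071, -0.7071], [0.7071, -0.7071]] × [6, -11]ᵀ
= [(-0.7071)(6) + (-0.7071)(-11), (0.7071)(6) + (-0.7071)(-11)]ᵀ
= [3.5355, 12.0207]ᵀ
Result: (3.5355, 12.0207)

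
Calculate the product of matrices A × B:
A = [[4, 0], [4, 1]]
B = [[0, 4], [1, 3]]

Matrix multiplication:
C[0][0] = 4×0 + 0×1 = 0
C[0][1] = 4×4 + 0×3 = 16
C[1][0] = 4×0 + 1×1 = 1
C[1][1] = 4×4 + 1×3 = 19
Result: [[0, 16], [1, 19]]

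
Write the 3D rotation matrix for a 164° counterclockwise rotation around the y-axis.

Rotation matrix for counterclockwise 164° around y-axis:
cos(164°) = -0.9613, sin(164°) = 0.2756
Result: [[-0.9613, 0, 0.2756], [0, 1, 0], [-0.2756, 0, -0.9613]]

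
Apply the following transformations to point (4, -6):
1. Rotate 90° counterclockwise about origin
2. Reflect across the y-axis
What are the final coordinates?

Step 1: Rotate 90° → (6, 4)
Step 2: Reflect across y-axis → (-6, 4)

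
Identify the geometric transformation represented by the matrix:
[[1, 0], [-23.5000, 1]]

This matrix represents: vertical shear with factor -23.5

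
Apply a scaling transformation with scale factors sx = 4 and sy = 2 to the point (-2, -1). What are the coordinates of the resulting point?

Scaling matrix:
[[4, 0], [0, 2]]
Result: (-2 × 4, -1 × 2) = (-8, -2)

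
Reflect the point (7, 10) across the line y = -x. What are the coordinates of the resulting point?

Reflection across line y = -x: (7, 10) → (-10, -7)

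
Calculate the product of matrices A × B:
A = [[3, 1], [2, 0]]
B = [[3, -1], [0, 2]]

Matrix multiplication:
C[0][0] = 3×3 + 1×0 = 9
C[0][1] = 3×-1 + 1×2 = -1
C[1][0] = 2×3 + 0×0 = 6
C[1][1] = 2×-1 + 0×2 = -2
Result: [[9, -1], [6, -2]]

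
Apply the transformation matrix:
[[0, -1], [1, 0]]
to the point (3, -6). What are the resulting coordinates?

Matrix multiplication:
[[0, -1], [1, 0]] × [3, -6]ᵀ
= [(0)(3) + (-1)(-6), (1)(3) + (0)(-6)]ᵀ
= [6, 3]ᵀ
Result: (6, 3)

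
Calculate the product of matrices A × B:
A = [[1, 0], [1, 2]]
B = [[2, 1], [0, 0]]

Matrix multiplication:
C[0][0] = 1×2 + 0×0 = 2
C[0][1] = 1×1 + 0×0 = 1
C[1][0] = 1×2 + 2×0 = 2
C[1][1] = 1×1 + 2×0 = 1
Result: [[2, 1], [2, 1]]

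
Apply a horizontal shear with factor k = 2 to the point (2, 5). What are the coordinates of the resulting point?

Shear matrix for horizontal shear with factor k = 2:
[[1, 2], [0, 1]]
Result: (2, 5) → (12, 5)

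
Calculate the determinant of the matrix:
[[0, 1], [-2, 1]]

For a 2×2 matrix [[a, b], [c, d]], det = ad - bc
det = (0)(1) - (1)(-2) = 0 - -2 = 2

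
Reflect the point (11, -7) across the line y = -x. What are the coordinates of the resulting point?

Reflection across line y = -x: (11, -7) → (7, -11)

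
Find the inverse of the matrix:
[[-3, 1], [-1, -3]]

For [[a,b],[c,d]], inverse = (1/det)·[[d,-b],[-c,a]]
det = (-3)(-3) - (1)(-1) = 9 - -1 = 10
Inverse = (1/10)·[[-3, -1], [1, -3]]
= [[-3/10, -1/10], [1/10, -3/10]]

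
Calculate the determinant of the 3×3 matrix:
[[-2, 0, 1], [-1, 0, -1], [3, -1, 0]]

Expansion along first row:
det = -2·det([[0,-1],[-1,0]]) - 0·det([[-1,-1],[3,0]]) + 1·det([[-1,0],[3,-1]])
    = -2·(0·0 - -1·-1) - 0·(-1·0 - -1·3) + 1·(-1·-1 - 0·3)
    = -2·-1 - 0·3 + 1·1
    = 2 + 0 + 1 = 3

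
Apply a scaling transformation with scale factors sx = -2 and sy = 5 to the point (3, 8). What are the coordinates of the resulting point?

Scaling matrix:
[[-2, 0], [0, 5]]
Result: (3 × -2, 8 × 5) = (-6, 40)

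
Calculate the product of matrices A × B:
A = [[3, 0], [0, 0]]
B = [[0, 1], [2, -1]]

Matrix multiplication:
C[0][0] = 3×0 + 0×2 = 0
C[0][1] = 3×1 + 0×-1 = 3
C[1][0] = 0×0 + 0×2 = 0
C[1][1] = 0×1 + 0×-1 = 0
Result: [[0, 3], [0, 0]]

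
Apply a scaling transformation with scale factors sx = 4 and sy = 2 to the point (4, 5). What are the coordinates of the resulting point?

Scaling matrix:
[[4, 0], [0, 2]]
Result: (4 × 4, 5 × 2) = (16, 10)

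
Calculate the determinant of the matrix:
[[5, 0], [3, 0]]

For a 2×2 matrix [[a, b], [c, d]], det = ad - bc
det = (5)(0) - (0)(3) = 0 - 0 = 0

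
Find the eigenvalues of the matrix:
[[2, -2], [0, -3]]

Characteristic equation: det(A - λI) = 0
λ² - (trace)λ + (det) = 0
trace = 2 + -3 = -1, det = (2)(-3) - (-2)(0) = -6
λ² - (-1)λ + (-6) = 0
λ = (-1 ± √((-1)² - 4·(-6))) / 2 = (-1 ± √25) / 2
Solving: λ = -3, 2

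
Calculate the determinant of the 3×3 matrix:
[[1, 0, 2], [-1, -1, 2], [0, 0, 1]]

Expansion along first row:
det = 1·det([[-1,2],[0,1]]) - 0·det([[-1,2],[0,1]]) + 2·det([[-1,-1],[0,0]])
    = 1·(-1·1 - 2·0) - 0·(-1·1 - 2·0) + 2·(-1·0 - -1·0)
    = 1·-1 - 0·-1 + 2·0
    = -1 + 0 + 0 = -1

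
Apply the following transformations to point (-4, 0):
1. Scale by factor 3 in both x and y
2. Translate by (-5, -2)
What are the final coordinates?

Step 1: Scale (-4, 0) by 3 → (-12, 0)
Step 2: Translate by (-5, -2) → (-17, -2)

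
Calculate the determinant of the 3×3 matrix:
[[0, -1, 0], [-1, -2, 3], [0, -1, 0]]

Expansion along first row:
det = 0·det([[-2,3],[-1,0]]) - -1·det([[-1,3],[0,0]]) + 0·det([[-1,-2],[0,-1]])
    = 0·(-2·0 - 3·-1) - -1·(-1·0 - 3·0) + 0·(-1·-1 - -2·0)
    = 0·3 - -1·0 + 0·1
    = 0 + 0 + 0 = 0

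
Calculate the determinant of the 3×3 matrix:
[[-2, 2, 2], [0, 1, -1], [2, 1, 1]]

Expansion along first row:
det = -2·det([[1,-1],[1,1]]) - 2·det([[0,-1],[2,1]]) + 2·det([[0,1],[2,1]])
    = -2·(1·1 - -1·1) - 2·(0·1 - -1·2) + 2·(0·1 - 1·2)
    = -2·2 - 2·2 + 2·-2
    = -4 + -4 + -4 = -12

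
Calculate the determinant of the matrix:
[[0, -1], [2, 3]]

For a 2×2 matrix [[a, b], [c, d]], det = ad - bc
det = (0)(3) - (-1)(2) = 0 - -2 = 2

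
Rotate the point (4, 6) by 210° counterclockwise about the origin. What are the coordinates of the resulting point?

Rotation matrix for 210°: [[cos 210°, -sin 210°], [sin 210°, cos 210°]] ≈ [[-0.866025, 0.500000], [-0.500000, -0.866025]]
[[-0.866025, 0.500000], [-0.500000, -0.866025]] × [4, 6]ᵀ ≈ [-0.4641, -7.1962]ᵀ
Result: (-0.4641, -7.1962)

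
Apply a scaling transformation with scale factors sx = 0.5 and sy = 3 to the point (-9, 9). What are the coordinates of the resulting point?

Scaling matrix:
[[0.50, 0], [0, 3]]
Result: (-9 × 0.5, 9 × 3) = (-4.5, 27)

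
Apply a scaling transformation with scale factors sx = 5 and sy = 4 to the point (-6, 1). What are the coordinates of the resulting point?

Scaling matrix:
[[5, 0], [0, 4]]
Result: (-6 × 5, 1 × 4) = (-30, 4)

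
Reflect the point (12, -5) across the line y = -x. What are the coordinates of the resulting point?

Reflection across line y = -x: (12, -5) → (5, -12)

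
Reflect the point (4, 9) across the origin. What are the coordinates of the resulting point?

Reflection across origin: (4, 9) → (-4, -9)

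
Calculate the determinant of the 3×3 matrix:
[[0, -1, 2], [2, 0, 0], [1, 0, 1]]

Expansion along first row:
det = 0·det([[0,0],[0,1]]) - -1·det([[2,0],[1,1]]) + 2·det([[2,0],[1,0]])
    = 0·(0·1 - 0·0) - -1·(2·1 - 0·1) + 2·(2·0 - 0·1)
    = 0·0 - -1·2 + 2·0
    = 0 + 2 + 0 = 2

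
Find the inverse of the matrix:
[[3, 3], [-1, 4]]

For [[a,b],[c,d]], inverse = (1/det)·[[d,-b],[-c,a]]
det = (3)(4) - (3)(-1) = 12 - -3 = 15
Inverse = (1/15)·[[4, -3], [1, 3]]
= [[4/15, -1/5], [1/15, 1/5]]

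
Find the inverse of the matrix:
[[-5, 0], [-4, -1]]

For [[a,b],[c,d]], inverse = (1/det)·[[d,-b],[-c,a]]
det = (-5)(-1) - (0)(-4) = 5 - 0 = 5
Inverse = (1/5)·[[-1, 0], [4, -5]]
= [[-1/5, 0], [4/5, -1]]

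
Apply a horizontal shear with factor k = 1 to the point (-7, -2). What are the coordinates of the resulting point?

Shear matrix for horizontal shear with factor k = 1:
[[1, 1], [0, 1]]
Result: (-7, -2) → (-9, -2)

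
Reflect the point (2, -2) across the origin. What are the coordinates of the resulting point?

Reflection across origin: (2, -2) → (-2, 2)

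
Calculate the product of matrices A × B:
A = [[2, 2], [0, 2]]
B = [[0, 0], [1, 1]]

Matrix multiplication:
C[0][0] = 2×0 + 2×1 = 2
C[0][1] = 2×0 + 2×1 = 2
C[1][0] = 0×0 + 2×1 = 2
C[1][1] = 0×0 + 2×1 = 2
Result: [[2, 2], [2, 2]]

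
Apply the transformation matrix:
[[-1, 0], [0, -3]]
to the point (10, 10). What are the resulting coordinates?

Matrix multiplication:
[[-1, 0], [0, -3]] × [10, 10]ᵀ
= [(-1)(10) + (0)(10), (0)(10) + (-3)(10)]ᵀ
= [-10, -30]ᵀ
Result: (-10, -30)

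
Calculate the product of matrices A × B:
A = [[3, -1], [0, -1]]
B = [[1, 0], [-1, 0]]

Matrix multiplication:
C[0][0] = 3×1 + -1×-1 = 4
C[0][1] = 3×0 + -1×0 = 0
C[1][0] = 0×1 + -1×-1 = 1
C[1][1] = 0×0 + -1×0 = 0
Result: [[4, 0], [1, 0]]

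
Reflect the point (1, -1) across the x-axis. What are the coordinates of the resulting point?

Reflection across x-axis: (1, -1) → (1, 1)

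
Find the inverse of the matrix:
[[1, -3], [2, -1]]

For [[a,b],[c,d]], inverse = (1/det)·[[d,-b],[-c,a]]
det = (1)(-1) - (-3)(2) = -1 - -6 = 5
Inverse = (1/5)·[[-1, 3], [-2, 1]]
= [[-1/5, 3/5], [-2/5, 1/5]]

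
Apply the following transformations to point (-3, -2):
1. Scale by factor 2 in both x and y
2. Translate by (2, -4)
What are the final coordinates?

Step 1: Scale (-3, -2) by 2 → (-6, -4)
Step 2: Translate by (2, -4) → (-4, -8)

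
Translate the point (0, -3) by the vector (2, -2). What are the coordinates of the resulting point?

Translation by (2, -2) (homogeneous matrix [[1, 0, 2], [0, 1, -2], [0, 0, 1]]):
x' = 0 + 2 = 2
y' = -3 + -2 = -5
Result: (2, -5)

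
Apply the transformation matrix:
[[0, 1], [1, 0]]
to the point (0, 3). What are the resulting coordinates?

Matrix multiplication:
[[0, 1], [1, 0]] × [0, 3]ᵀ
= [(0)(0) + (1)(3), (1)(0) + (0)(3)]ᵀ
= [3, 0]ᵀ
Result: (3, 0)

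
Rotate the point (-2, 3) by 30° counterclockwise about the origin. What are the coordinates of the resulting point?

Rotation matrix for 30°: [[cos 30°, -sin 30°], [sin 30°, cos 30°]] ≈ [[0.866025, -0.500000], [0.500000, 0.866025]]
[[0.866025, -0.500000], [0.500000, 0.866025]] × [-2, 3]ᵀ ≈ [-3.2321, 1.5981]ᵀ
Result: (-3.2321, 1.5981)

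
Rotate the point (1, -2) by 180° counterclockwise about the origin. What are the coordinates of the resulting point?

Rotation matrix for 180°: [[cos 180°, -sin 180°], [sin 180°, cos 180°]] = [[-1, 0], [0, -1]]
[[-1, 0], [0, -1]] × [1, -2]ᵀ = [-1, 2]ᵀ
Result: (-1, 2)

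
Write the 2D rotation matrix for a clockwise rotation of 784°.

Rotation matrix formula: [[cos θ, -sin θ], [sin θ, cos θ]]
A clockwise rotation by 784° is equivalent to a counterclockwise rotation by -784°.
For θ = -784°:
cos(-784°) = 0.4384
sin(-784°) = -0.8988
Result: [[0.4384, 0.8988], [-0.8988, 0.4384]]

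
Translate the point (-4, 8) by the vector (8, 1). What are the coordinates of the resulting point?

Translation by (8, 1) (homogeneous matrix [[1, 0, 8], [0, 1, 1], [0, 0, 1]]):
x' = -4 + 8 = 4
y' = 8 + 1 = 9
Result: (4, 9)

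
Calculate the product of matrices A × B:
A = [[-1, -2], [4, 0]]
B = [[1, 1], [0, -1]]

Matrix multiplication:
C[0][0] = -1×1 + -2×0 = -1
C[0][1] = -1×1 + -2×-1 = 1
C[1][0] = 4×1 + 0×0 = 4
C[1][1] = 4×1 + 0×-1 = 4
Result: [[-1, 1], [4, 4]]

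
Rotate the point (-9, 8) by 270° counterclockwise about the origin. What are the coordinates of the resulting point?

Rotation matrix for 270°: [[cos 270°, -sin 270°], [sin 270°, cos 270°]] = [[0, 1], [-1, 0]]
[[0, 1], [-1, 0]] × [-9, 8]ᵀ = [8, 9]ᵀ
Result: (8, 9)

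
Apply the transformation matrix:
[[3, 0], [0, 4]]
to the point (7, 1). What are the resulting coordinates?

Matrix multiplication:
[[3, 0], [0, 4]] × [7, 1]ᵀ
= [(3)(7) + (0)(1), (0)(7) + (4)(1)]ᵀ
= [21, 4]ᵀ
Result: (21, 4)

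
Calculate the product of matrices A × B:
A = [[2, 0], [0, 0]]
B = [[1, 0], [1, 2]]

Matrix multiplication:
C[0][0] = 2×1 + 0×1 = 2
C[0][1] = 2×0 + 0×2 = 0
C[1][0] = 0×1 + 0×1 = 0
C[1][1] = 0×0 + 0×2 = 0
Result: [[2, 0], [0, 0]]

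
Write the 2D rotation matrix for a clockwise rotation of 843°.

Rotation matrix formula: [[cos θ, -sin θ], [sin θ, cos θ]]
A clockwise rotation by 843° is equivalent to a counterclockwise rotation by -843°.
For θ = -843°:
cos(-843°) = -0.5446
sin(-843°) = -0.8387
Result: [[-0.5446, 0.8387], [-0.8387, -0.5446]]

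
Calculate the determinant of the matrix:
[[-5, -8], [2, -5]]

For a 2×2 matrix [[a, b], [c, d]], det = ad - bc
det = (-5)(-5) - (-8)(2) = 25 - -16 = 41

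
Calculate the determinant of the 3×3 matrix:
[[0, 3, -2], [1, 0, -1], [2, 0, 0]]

Expansion along first row:
det = 0·det([[0,-1],[0,0]]) - 3·det([[1,-1],[2,0]]) + -2·det([[1,0],[2,0]])
    = 0·(0·0 - -1·0) - 3·(1·0 - -1·2) + -2·(1·0 - 0·2)
    = 0·0 - 3·2 + -2·0
    = 0 + -6 + 0 = -6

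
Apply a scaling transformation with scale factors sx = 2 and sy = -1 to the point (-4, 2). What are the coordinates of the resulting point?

Scaling matrix:
[[2, 0], [0, -1]]
Result: (-4 × 2, 2 × -1) = (-8, -2)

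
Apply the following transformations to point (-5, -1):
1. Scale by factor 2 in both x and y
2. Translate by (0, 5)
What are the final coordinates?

Step 1: Scale (-5, -1) by 2 → (-10, -2)
Step 2: Translate by (0, 5) → (-10, 3)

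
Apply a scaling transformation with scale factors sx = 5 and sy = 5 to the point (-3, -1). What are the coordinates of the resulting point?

Scaling matrix:
[[5, 0], [0, 5]]
Result: (-3 × 5, -1 × 5) = (-15, -5)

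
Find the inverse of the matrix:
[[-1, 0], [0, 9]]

For [[a,b],[c,d]], inverse = (1/det)·[[d,-b],[-c,a]]
det = (-1)(9) - (0)(0) = -9 - 0 = -9
Inverse = (1/-9)·[[9, 0], [0, -1]]
= [[-1, 0], [0, 1/9]]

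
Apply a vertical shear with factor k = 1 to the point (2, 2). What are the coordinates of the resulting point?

Shear matrix for vertical shear with factor k = 1:
[[1, 0], [1, 1]]
Result: (2, 2) → (2, 4)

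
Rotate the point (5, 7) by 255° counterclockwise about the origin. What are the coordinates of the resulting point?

Rotation matrix for 255°: [[cos 255°, -sin 255°], [sin 255°, cos 255°]] ≈ [[-0.258819, 0.965926], [-0.965926, -0.258819]]
[[-0.258819, 0.965926], [-0.965926, -0.258819]] × [5, 7]ᵀ ≈ [5.4674, -6.6414]ᵀ
Result: (5.4674, -6.6414)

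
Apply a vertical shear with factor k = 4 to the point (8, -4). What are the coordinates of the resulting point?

Shear matrix for vertical shear with factor k = 4:
[[1, 0], [4, 1]]
Result: (8, -4) → (8, 28)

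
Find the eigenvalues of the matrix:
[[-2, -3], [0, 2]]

Characteristic equation: det(A - λI) = 0
λ² - (trace)λ + (det) = 0
trace = -2 + 2 = 0, det = (-2)(2) - (-3)(0) = -4
λ² - (0)λ + (-4) = 0
λ = (0 ± √((0)² - 4·(-4))) / 2 = (0 ± √16) / 2
Solving: λ = -2, 2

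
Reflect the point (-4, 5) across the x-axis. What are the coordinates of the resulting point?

Reflection across x-axis: (-4, 5) → (-4, -5)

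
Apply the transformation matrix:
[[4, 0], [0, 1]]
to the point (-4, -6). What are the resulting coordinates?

Matrix multiplication:
[[4, 0], [0, 1]] × [-4, -6]ᵀ
= [(4)(-4) + (0)(-6), (0)(-4) + (1)(-6)]ᵀ
= [-16, -6]ᵀ
Result: (-16, -6)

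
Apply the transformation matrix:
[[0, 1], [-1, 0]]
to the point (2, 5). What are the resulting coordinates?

Matrix multiplication:
[[0, 1], [-1, 0]] × [2, 5]ᵀ
= [(0)(2) + (1)(5), (-1)(2) + (0)(5)]ᵀ
= [5, -2]ᵀ
Result: (5, -2)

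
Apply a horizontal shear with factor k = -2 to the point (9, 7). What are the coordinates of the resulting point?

Shear matrix for horizontal shear with factor k = -2:
[[1, -2], [0, 1]]
Result: (9, 7) → (-5, 7)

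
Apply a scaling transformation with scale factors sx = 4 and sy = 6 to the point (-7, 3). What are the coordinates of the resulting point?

Scaling matrix:
[[4, 0], [0, 6]]
Result: (-7 × 4, 3 × 6) = (-28, 18)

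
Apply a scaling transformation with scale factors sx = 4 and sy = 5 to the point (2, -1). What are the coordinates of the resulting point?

Scaling matrix:
[[4, 0], [0, 5]]
Result: (2 × 4, -1 × 5) = (8, -5)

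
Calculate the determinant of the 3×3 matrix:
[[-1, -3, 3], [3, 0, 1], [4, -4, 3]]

Expansion along first row:
det = -1·det([[0,1],[-4,3]]) - -3·det([[3,1],[4,3]]) + 3·det([[3,0],[4,-4]])
    = -1·(0·3 - 1·-4) - -3·(3·3 - 1·4) + 3·(3·-4 - 0·4)
    = -1·4 - -3·5 + 3·-12
    = -4 + 15 + -36 = -25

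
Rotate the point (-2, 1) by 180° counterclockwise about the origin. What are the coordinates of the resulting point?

Rotation matrix for 180°: [[cos 180°, -sin 180°], [sin 180°, cos 180°]] = [[-1, 0], [0, -1]]
[[-1, 0], [0, -1]] × [-2, 1]ᵀ = [2, -1]ᵀ
Result: (2, -1)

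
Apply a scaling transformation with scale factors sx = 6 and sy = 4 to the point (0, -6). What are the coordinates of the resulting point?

Scaling matrix:
[[6, 0], [0, 4]]
Result: (0 × 6, -6 × 4) = (0, -24)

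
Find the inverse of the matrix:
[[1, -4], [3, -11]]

For [[a,b],[c,d]], inverse = (1/det)·[[d,-b],[-c,a]]
det = (1)(-11) - (-4)(3) = -11 - -12 = 1
Inverse = [[-11, 4], [-3, 1]]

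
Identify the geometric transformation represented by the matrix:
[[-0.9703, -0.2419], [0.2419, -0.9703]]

This matrix represents: rotation by 166° counterclockwise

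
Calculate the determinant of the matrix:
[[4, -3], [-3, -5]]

For a 2×2 matrix [[a, b], [c, d]], det = ad - bc
det = (4)(-5) - (-3)(-3) = -20 - 9 = -29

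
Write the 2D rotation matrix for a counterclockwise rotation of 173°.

Rotation matrix formula: [[cos θ, -sin θ], [sin θ, cos θ]]
For θ = 173°:
cos(173°) = -0.9925
sin(173°) = 0.1219
Result: [[-0.9925, -0.1219], [0.1219, -0.9925]]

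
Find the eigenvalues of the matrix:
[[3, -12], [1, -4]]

Characteristic equation: det(A - λI) = 0
λ² - (trace)λ + (det) = 0
trace = 3 + -4 = -1, det = (3)(-4) - (-12)(1) = 0
λ² - (-1)λ + (0) = 0
λ = (-1 ± √((-1)² - 4·(0))) / 2 = (-1 ± √1) / 2
Solving: λ = -1, 0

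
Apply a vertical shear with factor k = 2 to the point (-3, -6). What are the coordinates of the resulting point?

Shear matrix for vertical shear with factor k = 2:
[[1, 0], [2, 1]]
Result: (-3, -6) → (-3, -12)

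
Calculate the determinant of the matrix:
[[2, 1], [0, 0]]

For a 2×2 matrix [[a, b], [c, d]], det = ad - bc
det = (2)(0) - (1)(0) = 0 - 0 = 0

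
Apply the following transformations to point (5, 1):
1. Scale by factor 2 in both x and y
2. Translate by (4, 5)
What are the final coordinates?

Step 1: Scale (5, 1) by 2 → (10, 2)
Step 2: Translate by (4, 5) → (14, 7)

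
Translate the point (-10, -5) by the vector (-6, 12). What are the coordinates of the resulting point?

Translation by (-6, 12) (homogeneous matrix [[1, 0, -6], [0, 1, 12], [0, 0, 1]]):
x' = -10 + -6 = -16
y' = -5 + 12 = 7
Result: (-16, 7)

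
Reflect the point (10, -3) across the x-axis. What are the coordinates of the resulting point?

Reflection across x-axis: (10, -3) → (10, 3)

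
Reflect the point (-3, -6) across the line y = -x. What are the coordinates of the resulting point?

Reflection across line y = -x: (-3, -6) → (6, 3)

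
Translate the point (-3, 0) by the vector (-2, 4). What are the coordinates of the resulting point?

Translation by (-2, 4) (homogeneous matrix [[1, 0, -2], [0, 1, 4], [0, 0, 1]]):
x' = -3 + -2 = -5
y' = 0 + 4 = 4
Result: (-5, 4)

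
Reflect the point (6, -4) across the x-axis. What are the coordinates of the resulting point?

Reflection across x-axis: (6, -4) → (6, 4)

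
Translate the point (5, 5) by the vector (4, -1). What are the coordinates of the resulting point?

Translation by (4, -1) (homogeneous matrix [[1, 0, 4], [0, 1, -1], [0, 0, 1]]):
x' = 5 + 4 = 9
y' = 5 + -1 = 4
Result: (9, 4)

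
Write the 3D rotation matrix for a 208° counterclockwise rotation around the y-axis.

Rotation matrix for counterclockwise 208° around y-axis:
cos(208°) = -0.8829, sin(208°) = -0.4695
Result: [[-0.8829, 0, -0.4695], [0, 1, 0], [0.4695, 0, -0.8829]]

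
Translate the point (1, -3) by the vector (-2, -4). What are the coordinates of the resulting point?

Translation by (-2, -4) (homogeneous matrix [[1, 0, -2], [0, 1, -4], [0, 0, 1]]):
x' = 1 + -2 = -1
y' = -3 + -4 = -7
Result: (-1, -7)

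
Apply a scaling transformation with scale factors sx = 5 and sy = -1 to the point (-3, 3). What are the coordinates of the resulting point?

Scaling matrix:
[[5, 0], [0, -1]]
Result: (-3 × 5, 3 × -1) = (-15, -3)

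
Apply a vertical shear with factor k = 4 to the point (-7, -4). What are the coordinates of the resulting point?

Shear matrix for vertical shear with factor k = 4:
[[1, 0], [4, 1]]
Result: (-7, -4) → (-7, -32)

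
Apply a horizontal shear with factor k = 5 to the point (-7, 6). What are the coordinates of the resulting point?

Shear matrix for horizontal shear with factor k = 5:
[[1, 5], [0, 1]]
Result: (-7, 6) → (23, 6)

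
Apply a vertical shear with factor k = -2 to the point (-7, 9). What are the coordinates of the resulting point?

Shear matrix for vertical shear with factor k = -2:
[[1, 0], [-2, 1]]
Result: (-7, 9) → (-7, 23)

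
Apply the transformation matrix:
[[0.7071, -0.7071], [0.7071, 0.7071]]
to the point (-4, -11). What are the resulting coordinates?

Matrix multiplication:
[[0.7071, -0.7071], [0.7071, 0.7071]] × [-4, -11]ᵀ
= [(0.7071)(-4) + (-0.7071)(-11), (0.7071)(-4) + (0.7071)(-11)]ᵀ
= [4.9497, -10.6065]ᵀ
Result: (4.9497, -10.6065)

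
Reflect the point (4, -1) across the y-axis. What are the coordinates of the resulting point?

Reflection across y-axis: (4, -1) → (-4, -1)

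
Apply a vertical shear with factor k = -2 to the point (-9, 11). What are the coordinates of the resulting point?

Shear matrix for vertical shear with factor k = -2:
[[1, 0], [-2, 1]]
Result: (-9, 11) → (-9, 29)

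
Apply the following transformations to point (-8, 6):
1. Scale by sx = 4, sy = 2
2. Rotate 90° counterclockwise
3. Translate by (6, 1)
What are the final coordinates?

Step 1: Scale → (-32, 12)
Step 2: Rotate 90° → (-12, -32)
Step 3: Translate → (-6, -31)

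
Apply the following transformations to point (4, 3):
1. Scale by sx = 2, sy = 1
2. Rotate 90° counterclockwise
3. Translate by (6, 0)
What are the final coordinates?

Step 1: Scale → (8, 3)
Step 2: Rotate 90° → (-3, 8)
Step 3: Translate → (3, 8)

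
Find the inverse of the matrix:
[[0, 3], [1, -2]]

For [[a,b],[c,d]], inverse = (1/det)·[[d,-b],[-c,a]]
det = (0)(-2) - (3)(1) = 0 - 3 = -3
Inverse = (1/-3)·[[-2, -3], [-1, 0]]
= [[2/3, 1], [1/3, 0]]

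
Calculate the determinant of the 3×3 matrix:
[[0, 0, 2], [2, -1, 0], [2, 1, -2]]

Expansion along first row:
det = 0·det([[-1,0],[1,-2]]) - 0·det([[2,0],[2,-2]]) + 2·det([[2,-1],[2,1]])
    = 0·(-1·-2 - 0·1) - 0·(2·-2 - 0·2) + 2·(2·1 - -1·2)
    = 0·2 - 0·-4 + 2·4
    = 0 + 0 + 8 = 8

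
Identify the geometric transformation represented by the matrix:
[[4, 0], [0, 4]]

This matrix represents: uniform scaling by factor 4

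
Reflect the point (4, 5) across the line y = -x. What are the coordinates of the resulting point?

Reflection across line y = -x: (4, 5) → (-5, -4)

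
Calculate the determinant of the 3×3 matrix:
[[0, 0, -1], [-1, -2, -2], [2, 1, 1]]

Expansion along first row:
det = 0·det([[-2,-2],[1,1]]) - 0·det([[-1,-2],[2,1]]) + -1·det([[-1,-2],[2,1]])
    = 0·(-2·1 - -2·1) - 0·(-1·1 - -2·2) + -1·(-1·1 - -2·2)
    = 0·0 - 0·3 + -1·3
    = 0 + 0 + -3 = -3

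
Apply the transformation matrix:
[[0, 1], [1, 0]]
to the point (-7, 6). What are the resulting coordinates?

Matrix multiplication:
[[0, 1], [1, 0]] × [-7, 6]ᵀ
= [(0)(-7) + (1)(6), (1)(-7) + (0)(6)]ᵀ
= [6, -7]ᵀ
Result: (6, -7)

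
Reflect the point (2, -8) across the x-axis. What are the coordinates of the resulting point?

Reflection across x-axis: (2, -8) → (2, 8)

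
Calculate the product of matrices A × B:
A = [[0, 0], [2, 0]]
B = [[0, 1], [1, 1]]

Matrix multiplication:
C[0][0] = 0×0 + 0×1 = 0
C[0][1] = 0×1 + 0×1 = 0
C[1][0] = 2×0 + 0×1 = 0
C[1][1] = 2×1 + 0×1 = 2
Result: [[0, 0], [0, 2]]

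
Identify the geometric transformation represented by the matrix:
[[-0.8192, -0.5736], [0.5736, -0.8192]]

This matrix represents: rotation by 145° counterclockwise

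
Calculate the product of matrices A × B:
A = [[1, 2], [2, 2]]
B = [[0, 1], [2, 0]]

Matrix multiplication:
C[0][0] = 1×0 + 2×2 = 4
C[0][1] = 1×1 + 2×0 = 1
C[1][0] = 2×0 + 2×2 = 4
C[1][1] = 2×1 + 2×0 = 2
Result: [[4, 1], [4, 2]]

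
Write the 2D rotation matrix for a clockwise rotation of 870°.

Rotation matrix formula: [[cos θ, -sin θ], [sin θ, cos θ]]
A clockwise rotation by 870° is equivalent to a counterclockwise rotation by -870°.
For θ = -870°:
cos(-870°) = -√3/2
sin(-870°) = -1/2
Result: [[-√3/2, 1/2], [-1/2, -√3/2]]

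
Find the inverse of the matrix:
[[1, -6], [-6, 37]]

For [[a,b],[c,d]], inverse = (1/det)·[[d,-b],[-c,a]]
det = (1)(37) - (-6)(-6) = 37 - 36 = 1
Inverse = [[37, 6], [6, 1]]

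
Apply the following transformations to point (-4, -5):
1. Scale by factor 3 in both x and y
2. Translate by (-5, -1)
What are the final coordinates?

Step 1: Scale (-4, -5) by 3 → (-12, -15)
Step 2: Translate by (-5, -1) → (-17, -16)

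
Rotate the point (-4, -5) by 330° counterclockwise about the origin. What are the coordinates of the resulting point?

Rotation matrix for 330°: [[cos 330°, -sin 330°], [sin 330°, cos 330°]] ≈ [[0.866025, 0.500000], [-0.500000, 0.866025]]
[[0.866025, 0.500000], [-0.500000, 0.866025]] × [-4, -5]ᵀ ≈ [-5.9641, -2.3301]ᵀ
Result: (-5.9641, -2.3301)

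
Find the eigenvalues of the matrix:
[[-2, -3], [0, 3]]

Characteristic equation: det(A - λI) = 0
λ² - (trace)λ + (det) = 0
trace = -2 + 3 = 1, det = (-2)(3) - (-3)(0) = -6
λ² - (1)λ + (-6) = 0
λ = (1 ± √((1)² - 4·(-6))) / 2 = (1 ± √25) / 2
Solving: λ = -2, 3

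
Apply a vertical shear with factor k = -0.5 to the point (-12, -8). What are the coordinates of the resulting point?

Shear matrix for vertical shear with factor k = -0.5:
[[1, 0], [-0.50, 1]]
Result: (-12, -8) → (-12, -2)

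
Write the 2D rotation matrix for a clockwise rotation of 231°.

Rotation matrix formula: [[cos θ, -sin θ], [sin θ, cos θ]]
A clockwise rotation by 231° is equivalent to a counterclockwise rotation by -231°.
For θ = -231°:
cos(-231°) = -0.6293
sin(-231°) = 0.7771
Result: [[-0.6293, -0.7771], [0.7771, -0.6293]]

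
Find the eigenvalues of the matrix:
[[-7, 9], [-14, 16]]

Characteristic equation: det(A - λI) = 0
λ² - (trace)λ + (det) = 0
trace = -7 + 16 = 9, det = (-7)(16) - (9)(-14) = 14
λ² - (9)λ + (14) = 0
λ = (9 ± √((9)² - 4·(14))) / 2 = (9 ± √25) / 2
Solving: λ = 2, 7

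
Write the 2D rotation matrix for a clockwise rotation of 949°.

Rotation matrix formula: [[cos θ, -sin θ], [sin θ, cos θ]]
A clockwise rotation by 949° is equivalent to a counterclockwise rotation by -949°.
For θ = -949°:
cos(-949°) = -0.6561
sin(-949°) = 0.7547
Result: [[-0.6561, -0.7547], [0.7547, -0.6561]]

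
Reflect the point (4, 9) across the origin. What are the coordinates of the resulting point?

Reflection across origin: (4, 9) → (-4, -9)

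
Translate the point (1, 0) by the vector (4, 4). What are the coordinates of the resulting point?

Translation by (4, 4) (homogeneous matrix [[1, 0, 4], [0, 1, 4], [0, 0, 1]]):
x' = 1 + 4 = 5
y' = 0 + 4 = 4
Result: (5, 4)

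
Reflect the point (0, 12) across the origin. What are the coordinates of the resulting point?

Reflection across origin: (0, 12) → (0, -12)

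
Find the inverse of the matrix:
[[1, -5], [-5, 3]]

For [[a,b],[c,d]], inverse = (1/det)·[[d,-b],[-c,a]]
det = (1)(3) - (-5)(-5) = 3 - 25 = -22
Inverse = (1/-22)·[[3, 5], [5, 1]]
= [[-3/22, -5/22], [-5/22, -1/22]]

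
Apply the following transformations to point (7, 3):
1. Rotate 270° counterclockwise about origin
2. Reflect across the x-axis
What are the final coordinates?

Step 1: Rotate 270° → (3, -7)
Step 2: Reflect across x-axis → (3, 7)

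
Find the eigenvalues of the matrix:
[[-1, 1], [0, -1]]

Characteristic equation: det(A - λI) = 0
λ² - (trace)λ + (det) = 0
trace = -1 + -1 = -2, det = (-1)(-1) - (1)(0) = 1
λ² - (-2)λ + (1) = 0
λ = (-2 ± √((-2)² - 4·(1))) / 2 = (-2 ± √0) / 2
Solving: λ = -1, -1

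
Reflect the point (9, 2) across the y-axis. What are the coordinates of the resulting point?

Reflection across y-axis: (9, 2) → (-9, 2)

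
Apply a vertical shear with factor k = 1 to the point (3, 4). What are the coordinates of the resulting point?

Shear matrix for vertical shear with factor k = 1:
[[1, 0], [1, 1]]
Result: (3, 4) → (3, 7)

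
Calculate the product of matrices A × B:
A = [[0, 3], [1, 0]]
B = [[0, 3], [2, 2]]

Matrix multiplication:
C[0][0] = 0×0 + 3×2 = 6
C[0][1] = 0×3 + 3×2 = 6
C[1][0] = 1×0 + 0×2 = 0
C[1][1] = 1×3 + 0×2 = 3
Result: [[6, 6], [0, 3]]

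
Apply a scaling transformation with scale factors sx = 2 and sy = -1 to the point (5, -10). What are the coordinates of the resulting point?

Scaling matrix:
[[2, 0], [0, -1]]
Result: (5 × 2, -10 × -1) = (10, 10)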